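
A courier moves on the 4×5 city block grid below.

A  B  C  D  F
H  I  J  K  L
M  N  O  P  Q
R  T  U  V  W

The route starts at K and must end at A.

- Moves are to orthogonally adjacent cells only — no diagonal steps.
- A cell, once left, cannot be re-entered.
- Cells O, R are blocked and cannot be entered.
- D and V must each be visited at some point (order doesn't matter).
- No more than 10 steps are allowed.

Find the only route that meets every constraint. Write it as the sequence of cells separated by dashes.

The budget equals the shortest possible length, so every move has to be on a shortest route through the required cells.
Route from K: 2× down (reaching V), right to W, 3× up (reaching F), 4× left (reaching A) — 10 moves in all.
Check: all required cells visited; 10 ≤ 10 moves.

K - P - V - W - Q - L - F - D - C - B - A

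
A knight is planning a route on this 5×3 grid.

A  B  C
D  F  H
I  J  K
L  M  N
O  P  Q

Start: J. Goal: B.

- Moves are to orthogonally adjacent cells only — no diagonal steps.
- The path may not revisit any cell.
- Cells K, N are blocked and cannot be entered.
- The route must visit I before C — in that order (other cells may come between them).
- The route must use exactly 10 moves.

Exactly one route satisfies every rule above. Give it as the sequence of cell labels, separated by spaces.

The waypoints must appear in the order I, C, with no cell reused.
Route from J: 2× down (reaching P), left to O, 3× up (reaching D), 2× right (reaching H), up to C, left to B — 10 moves in all.
Check: order respected (I at step 5, C at step 9); 10 moves as required.

J M P O L I D F H C B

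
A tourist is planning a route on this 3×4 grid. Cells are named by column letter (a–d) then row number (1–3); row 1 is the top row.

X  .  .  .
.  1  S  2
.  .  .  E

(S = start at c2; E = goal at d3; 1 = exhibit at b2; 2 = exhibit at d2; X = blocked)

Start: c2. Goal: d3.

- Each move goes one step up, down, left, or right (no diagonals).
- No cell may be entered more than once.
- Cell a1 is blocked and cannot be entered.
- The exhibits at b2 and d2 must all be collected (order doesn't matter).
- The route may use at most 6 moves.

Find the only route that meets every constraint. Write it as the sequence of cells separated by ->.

The budget equals the shortest possible length, so every move has to be on a shortest route through the required cells.
Route from c2: left 1 to b2, up 1 to b1, right 2 to d1, down 2 to d3 — 6 moves in all.
Check: all required cells visited; 6 ≤ 6 moves.

c2 -> b2 -> b1 -> c1 -> d1 -> d2 -> d3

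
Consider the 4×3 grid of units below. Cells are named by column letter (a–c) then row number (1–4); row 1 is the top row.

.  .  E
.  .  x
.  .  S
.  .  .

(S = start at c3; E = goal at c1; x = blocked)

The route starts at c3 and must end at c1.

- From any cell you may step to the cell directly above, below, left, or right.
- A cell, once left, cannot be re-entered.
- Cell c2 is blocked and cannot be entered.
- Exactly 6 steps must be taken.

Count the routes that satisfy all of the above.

4

Need simple routes of exactly 6 moves from c3 to c1 (Manhattan distance 2, so 2 moves are spent on a detour and 2 undoing it).
Enumerating: c3 c4 b4 b3 b2 b1 c1 | c3 b3 b2 a2 a1 b1 c1 | c3 b3 a3 a2 a1 b1 c1 | c3 b3 a3 a2 b2 b1 c1.
That gives 4 routes.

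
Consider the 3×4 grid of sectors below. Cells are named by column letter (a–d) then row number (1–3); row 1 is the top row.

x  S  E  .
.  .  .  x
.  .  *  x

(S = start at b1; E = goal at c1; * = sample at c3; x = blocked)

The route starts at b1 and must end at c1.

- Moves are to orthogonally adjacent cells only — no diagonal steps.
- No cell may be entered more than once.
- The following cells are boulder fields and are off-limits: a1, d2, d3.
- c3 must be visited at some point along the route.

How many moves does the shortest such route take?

5

Any route passes through c3 somewhere between b1 and c1. Summing Manhattan distances along the two legs (b1 → c3 → c1) gives a lower bound of 3 + 2 = 5 moves.
A route of 5 moves achieves this: b1 → b2 → b3 → c3 → c2 → c1.
Since 5 matches the lower bound, it is optimal.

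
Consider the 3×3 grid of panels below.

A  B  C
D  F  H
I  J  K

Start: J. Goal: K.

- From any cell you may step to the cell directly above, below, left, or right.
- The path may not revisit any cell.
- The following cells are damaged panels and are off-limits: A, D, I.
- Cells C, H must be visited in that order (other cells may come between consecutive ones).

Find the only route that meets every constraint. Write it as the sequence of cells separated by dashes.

The waypoints must appear in the order C, H, with no cell reused.
Route from J: up 2 to B, right 1 to C, down 2 to K — 5 moves in all.
Check: order respected (C at step 3, H at step 4).

J - F - B - C - H - K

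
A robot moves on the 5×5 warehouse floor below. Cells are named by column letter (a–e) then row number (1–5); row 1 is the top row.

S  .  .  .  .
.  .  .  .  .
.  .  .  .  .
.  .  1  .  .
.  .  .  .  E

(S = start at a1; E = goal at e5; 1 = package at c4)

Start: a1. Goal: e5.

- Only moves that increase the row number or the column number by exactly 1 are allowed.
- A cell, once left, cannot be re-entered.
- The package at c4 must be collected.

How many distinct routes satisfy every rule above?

A right/down-only route from a1 to e5 makes exactly 4 down-moves and 4 right-moves in some order.
With no other constraints that would be C(8,4) = 70 routes.
Split at c4 and multiply the segment counts: a1→c4: 10; c4→e5: 3; product = 30.
That gives 30 routes.

30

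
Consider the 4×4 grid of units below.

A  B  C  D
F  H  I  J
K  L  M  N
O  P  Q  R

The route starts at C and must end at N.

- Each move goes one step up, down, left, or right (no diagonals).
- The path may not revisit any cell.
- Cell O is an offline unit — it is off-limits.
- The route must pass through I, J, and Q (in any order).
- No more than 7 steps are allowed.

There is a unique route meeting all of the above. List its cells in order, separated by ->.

Any route must reach I, J, and Q and still end at N within 7 moves, so the order of the required stops is forced.
Route from C: right 1 to D, down 1 to J, left 1 to I, down 2 to Q, right 1 to R, up 1 to N — 7 moves in all.
Check: all required cells visited; 7 ≤ 7 moves.

C -> D -> J -> I -> M -> Q -> R -> N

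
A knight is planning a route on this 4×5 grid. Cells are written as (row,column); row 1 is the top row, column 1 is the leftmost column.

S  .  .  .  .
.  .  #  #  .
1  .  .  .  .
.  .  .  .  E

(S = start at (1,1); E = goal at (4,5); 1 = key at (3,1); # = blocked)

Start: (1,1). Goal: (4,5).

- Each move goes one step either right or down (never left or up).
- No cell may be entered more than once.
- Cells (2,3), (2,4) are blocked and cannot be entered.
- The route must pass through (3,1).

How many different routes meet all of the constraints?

5

A right/down-only route from (1,1) to (4,5) makes exactly 3 down-moves and 4 right-moves in some order.
With no other constraints that would be C(7,3) = 35 routes.
Split at (3,1) and multiply the segment counts (each segment already excludes blocked cells): (1,1)→(3,1): 1; (3,1)→(4,5): 5; product = 5.
That gives 5 routes.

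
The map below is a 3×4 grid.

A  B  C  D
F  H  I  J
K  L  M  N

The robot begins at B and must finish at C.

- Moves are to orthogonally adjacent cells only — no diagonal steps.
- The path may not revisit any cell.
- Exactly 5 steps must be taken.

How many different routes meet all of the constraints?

Need simple routes of exactly 5 moves from B to C (Manhattan distance 1, so 2 moves are spent on a detour and 2 undoing it).
Enumerating: B H L M I C | B H I J D C | B A F H I C.
That gives 3 routes.

3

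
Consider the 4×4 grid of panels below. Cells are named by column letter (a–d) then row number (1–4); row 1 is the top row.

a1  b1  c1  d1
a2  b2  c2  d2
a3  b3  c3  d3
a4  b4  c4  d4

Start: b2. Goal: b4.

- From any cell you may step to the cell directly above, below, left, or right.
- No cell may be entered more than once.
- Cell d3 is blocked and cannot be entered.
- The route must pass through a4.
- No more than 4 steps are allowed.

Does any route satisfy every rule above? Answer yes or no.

yes

One route that works: b2 → b3 → a3 → a4 → b4.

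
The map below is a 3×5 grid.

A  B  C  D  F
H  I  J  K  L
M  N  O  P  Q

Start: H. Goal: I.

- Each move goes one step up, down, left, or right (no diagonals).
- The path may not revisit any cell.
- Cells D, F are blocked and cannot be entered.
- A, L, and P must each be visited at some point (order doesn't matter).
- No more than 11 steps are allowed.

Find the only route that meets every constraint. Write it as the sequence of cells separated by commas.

The 11-move cap with required stops at A, L, P leaves no slack for detours.
Route from H: up to A, 2× right (reaching C), down to J, 2× right (reaching L), down to Q, 3× left (reaching N), up to I — 11 moves in all.
Check: all required cells visited; 11 ≤ 11 moves.

H, A, B, C, J, K, L, Q, P, O, N, I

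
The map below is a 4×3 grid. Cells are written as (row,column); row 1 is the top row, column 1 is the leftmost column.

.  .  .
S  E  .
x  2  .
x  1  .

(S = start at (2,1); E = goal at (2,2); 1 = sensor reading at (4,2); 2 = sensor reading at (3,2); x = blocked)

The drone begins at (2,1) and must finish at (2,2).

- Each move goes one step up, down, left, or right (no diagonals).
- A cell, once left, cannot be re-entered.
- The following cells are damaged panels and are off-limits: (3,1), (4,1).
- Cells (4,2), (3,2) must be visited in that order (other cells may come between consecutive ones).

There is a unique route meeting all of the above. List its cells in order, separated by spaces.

The waypoints must appear in the order (4,2), (3,2), with no cell reused.
Route from (2,1): up 1 to (1,1), right 2 to (1,3), down 3 to (4,3), left 1 to (4,2), up 2 to (2,2) — 9 moves in all.
Check: order respected (1 at step 7, 2 at step 8).

(2,1) (1,1) (1,2) (1,3) (2,3) (3,3) (4,3) (4,2) (3,2) (2,2)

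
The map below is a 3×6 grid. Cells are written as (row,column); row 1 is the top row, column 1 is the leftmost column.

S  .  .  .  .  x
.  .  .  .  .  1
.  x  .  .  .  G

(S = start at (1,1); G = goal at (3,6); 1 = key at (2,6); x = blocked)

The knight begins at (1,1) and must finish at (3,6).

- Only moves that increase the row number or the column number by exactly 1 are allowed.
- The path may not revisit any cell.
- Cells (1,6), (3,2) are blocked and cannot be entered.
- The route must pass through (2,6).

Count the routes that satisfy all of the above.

5

A right/down-only route from (1,1) to (3,6) makes exactly 2 down-moves and 5 right-moves in some order.
With no other constraints that would be C(7,2) = 21 routes.
Split at (2,6) and multiply the segment counts (each segment already excludes blocked cells): (1,1)→(2,6): 5; (2,6)→(3,6): 1; product = 5.
That gives 5 routes.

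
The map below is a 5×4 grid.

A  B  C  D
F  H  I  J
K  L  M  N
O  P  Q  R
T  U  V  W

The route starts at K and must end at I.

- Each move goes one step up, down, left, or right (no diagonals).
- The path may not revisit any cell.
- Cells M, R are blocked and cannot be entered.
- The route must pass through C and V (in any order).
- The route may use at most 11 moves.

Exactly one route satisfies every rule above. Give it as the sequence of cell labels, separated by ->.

K -> O -> T -> U -> V -> Q -> P -> L -> H -> B -> C -> I

The 11-move cap with required stops at C, V leaves no slack for detours.
Route from K: 2× down (reaching T), 2× right (reaching V), up to Q, left to P, 3× up (reaching B), right to C, down to I — 11 moves in all.
Check: all required cells visited; 11 ≤ 11 moves.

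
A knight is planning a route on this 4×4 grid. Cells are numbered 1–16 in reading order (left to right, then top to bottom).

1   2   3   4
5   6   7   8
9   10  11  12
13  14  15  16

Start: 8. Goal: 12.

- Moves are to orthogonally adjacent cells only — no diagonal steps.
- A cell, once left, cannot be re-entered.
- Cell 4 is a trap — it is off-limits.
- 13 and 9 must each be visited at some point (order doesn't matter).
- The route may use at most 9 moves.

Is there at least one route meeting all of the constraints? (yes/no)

yes

One route that works: 8 → 7 → 11 → 10 → 9 → 13 → 14 → 15 → 16 → 12.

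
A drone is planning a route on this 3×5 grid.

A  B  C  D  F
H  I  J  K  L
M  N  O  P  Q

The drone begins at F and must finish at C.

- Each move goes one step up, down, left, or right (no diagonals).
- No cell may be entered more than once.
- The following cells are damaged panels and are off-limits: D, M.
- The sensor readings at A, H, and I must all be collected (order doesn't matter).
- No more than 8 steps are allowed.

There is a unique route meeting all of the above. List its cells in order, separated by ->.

F -> L -> K -> J -> I -> H -> A -> B -> C

Any route must reach A, H, and I and still end at C within 8 moves, so the order of the required stops is forced.
Route from F: down 1 to L, left 4 to H, up 1 to A, right 2 to C — 8 moves in all.
Check: all required cells visited; 8 ≤ 8 moves.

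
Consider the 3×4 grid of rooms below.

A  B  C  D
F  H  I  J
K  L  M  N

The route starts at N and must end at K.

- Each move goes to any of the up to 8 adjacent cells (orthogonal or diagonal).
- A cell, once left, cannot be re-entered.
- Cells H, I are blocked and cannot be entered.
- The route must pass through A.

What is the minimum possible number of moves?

6

Any route passes through A somewhere between N and K. Summing Chebyshev distances along the two legs (N → A → K) gives a lower bound of 3 + 2 = 5 moves.
That bound ignores the blocked cells. Measuring each leg by the fewest moves that actually steer around them (N→A: 4; A→K: 2) raises the lower bound to 6.
A route of 6 moves exists: N → J → C → B → A → F → K.
Since 6 matches that lower bound, it is optimal.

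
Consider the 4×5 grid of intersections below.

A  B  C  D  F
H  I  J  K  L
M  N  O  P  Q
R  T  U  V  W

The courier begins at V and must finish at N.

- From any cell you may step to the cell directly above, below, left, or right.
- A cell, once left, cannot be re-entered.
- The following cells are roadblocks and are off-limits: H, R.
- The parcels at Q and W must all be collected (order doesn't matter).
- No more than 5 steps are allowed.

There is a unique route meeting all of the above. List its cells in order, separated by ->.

Any route must reach Q and W and still end at N within 5 moves, so the order of the required stops is forced.
Route from V: right to W, up to Q, 3× left (reaching N) — 5 moves in all.
Check: all required cells visited; 5 ≤ 5 moves.

V -> W -> Q -> P -> O -> N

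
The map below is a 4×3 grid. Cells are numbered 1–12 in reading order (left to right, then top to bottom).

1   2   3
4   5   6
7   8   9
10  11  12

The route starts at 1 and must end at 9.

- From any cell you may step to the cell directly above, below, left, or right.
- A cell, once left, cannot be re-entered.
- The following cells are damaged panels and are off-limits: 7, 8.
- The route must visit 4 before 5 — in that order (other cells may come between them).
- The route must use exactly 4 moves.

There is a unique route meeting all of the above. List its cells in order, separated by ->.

1 -> 4 -> 5 -> 6 -> 9

The waypoints must appear in the order 4, 5, with no cell reused.
Route from 1: down to 4, 2× right (reaching 6), down to 9 — 4 moves in all.
Check: order respected (4 at step 1, 5 at step 2); 4 moves as required.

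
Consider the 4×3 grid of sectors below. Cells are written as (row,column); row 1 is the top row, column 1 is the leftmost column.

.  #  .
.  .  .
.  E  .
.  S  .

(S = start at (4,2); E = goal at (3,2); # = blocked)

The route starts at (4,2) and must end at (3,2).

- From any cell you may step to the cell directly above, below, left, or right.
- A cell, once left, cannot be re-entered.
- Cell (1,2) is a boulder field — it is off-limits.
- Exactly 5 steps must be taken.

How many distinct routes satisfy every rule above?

Need simple routes of exactly 5 moves from (4,2) to (3,2) (Manhattan distance 1, so 2 moves are spent on a detour and 2 undoing it).
Enumerating: (4,2) (4,1) (3,1) (2,1) (2,2) (3,2) | (4,2) (4,3) (3,3) (2,3) (2,2) (3,2).
That gives 2 routes.

2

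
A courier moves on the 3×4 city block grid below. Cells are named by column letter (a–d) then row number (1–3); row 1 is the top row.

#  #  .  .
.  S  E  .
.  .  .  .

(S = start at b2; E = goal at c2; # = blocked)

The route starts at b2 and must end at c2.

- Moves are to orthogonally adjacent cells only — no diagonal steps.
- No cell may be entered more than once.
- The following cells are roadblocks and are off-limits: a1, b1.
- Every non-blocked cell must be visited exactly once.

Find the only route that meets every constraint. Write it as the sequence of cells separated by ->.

Need to visit all 10 open cells exactly once, starting at b2 and ending at c2.
Cell c1 has only two open neighbours (c2 and d1), so the path must pass straight through it: one of those is the cell it's entered from and the other is where it exits.
Route from b2: left 1 to a2, down 1 to a3, right 3 to d3, up 2 to d1, left 1 to c1, down 1 to c2 — 9 moves in all.
Check: all 10 open cells covered.

b2 -> a2 -> a3 -> b3 -> c3 -> d3 -> d2 -> d1 -> c1 -> c2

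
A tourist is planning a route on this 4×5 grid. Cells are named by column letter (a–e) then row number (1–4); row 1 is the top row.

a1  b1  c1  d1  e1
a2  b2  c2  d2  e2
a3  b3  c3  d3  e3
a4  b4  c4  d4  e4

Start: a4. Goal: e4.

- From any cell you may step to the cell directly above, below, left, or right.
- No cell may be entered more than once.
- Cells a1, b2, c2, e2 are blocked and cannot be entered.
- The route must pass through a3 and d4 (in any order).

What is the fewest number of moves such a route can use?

Any route passes through a3 and d4 in some order between a4 and e4. Summing Manhattan distances along each leg and taking the cheapest ordering (a4 → a3 → d4 → e4) gives a lower bound of 1 + 4 + 1 = 6 moves.
A route of 6 moves achieves this: a4 → a3 → b3 → b4 → c4 → d4 → e4.
Since 6 matches the lower bound, it is optimal.

6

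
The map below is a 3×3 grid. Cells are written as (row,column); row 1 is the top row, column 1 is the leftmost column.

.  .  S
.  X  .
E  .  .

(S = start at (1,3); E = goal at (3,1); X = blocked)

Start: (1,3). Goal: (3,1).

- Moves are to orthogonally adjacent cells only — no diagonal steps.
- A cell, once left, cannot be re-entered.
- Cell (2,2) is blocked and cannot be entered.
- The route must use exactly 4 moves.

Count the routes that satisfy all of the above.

Need simple routes of exactly 4 moves from (1,3) to (3,1) (Manhattan distance 4, so 0 moves are spent on a detour and 0 undoing it).
Enumerating: (1,3) (2,3) (3,3) (3,2) (3,1) | (1,3) (1,2) (1,1) (2,1) (3,1).
That gives 2 routes.

2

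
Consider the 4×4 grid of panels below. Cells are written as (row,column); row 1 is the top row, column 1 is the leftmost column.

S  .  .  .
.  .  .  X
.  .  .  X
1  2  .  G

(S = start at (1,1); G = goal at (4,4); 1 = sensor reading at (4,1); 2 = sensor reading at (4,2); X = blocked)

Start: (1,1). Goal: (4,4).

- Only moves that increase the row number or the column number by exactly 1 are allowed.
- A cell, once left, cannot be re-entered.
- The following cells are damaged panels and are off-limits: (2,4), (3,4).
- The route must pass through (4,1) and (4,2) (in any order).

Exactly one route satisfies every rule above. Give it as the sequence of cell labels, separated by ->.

Moves only go right or down, so the column and row indices never decrease.
Route from (1,1): down 3 to (4,1), right 3 to (4,4) — 6 moves in all.
Check: all required cells visited.

(1,1) -> (2,1) -> (3,1) -> (4,1) -> (4,2) -> (4,3) -> (4,4)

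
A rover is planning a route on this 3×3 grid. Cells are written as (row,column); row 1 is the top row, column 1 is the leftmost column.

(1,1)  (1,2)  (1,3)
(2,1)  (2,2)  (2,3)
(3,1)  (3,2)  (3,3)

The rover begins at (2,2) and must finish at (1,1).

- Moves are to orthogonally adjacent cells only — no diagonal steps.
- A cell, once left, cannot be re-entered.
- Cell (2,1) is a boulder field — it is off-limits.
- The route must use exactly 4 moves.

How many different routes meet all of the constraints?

1

Need simple routes of exactly 4 moves from (2,2) to (1,1) (Manhattan distance 2, so 1 moves are spent on a detour and 1 undoing it).
Enumerating: (2,2) (2,3) (1,3) (1,2) (1,1).
That gives 1 route.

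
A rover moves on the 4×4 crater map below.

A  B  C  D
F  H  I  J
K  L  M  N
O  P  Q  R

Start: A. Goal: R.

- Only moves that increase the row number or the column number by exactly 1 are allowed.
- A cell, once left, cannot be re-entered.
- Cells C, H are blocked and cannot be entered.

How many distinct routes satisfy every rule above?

A right/down-only route from A to R makes exactly 3 down-moves and 3 right-moves in some order.
With no other constraints that would be C(6,3) = 20 routes.
Subtract routes through each blocked cell (inclusion–exclusion for overlaps): − through C: 4 − through H: 12 → 4.
That gives 4 routes.

4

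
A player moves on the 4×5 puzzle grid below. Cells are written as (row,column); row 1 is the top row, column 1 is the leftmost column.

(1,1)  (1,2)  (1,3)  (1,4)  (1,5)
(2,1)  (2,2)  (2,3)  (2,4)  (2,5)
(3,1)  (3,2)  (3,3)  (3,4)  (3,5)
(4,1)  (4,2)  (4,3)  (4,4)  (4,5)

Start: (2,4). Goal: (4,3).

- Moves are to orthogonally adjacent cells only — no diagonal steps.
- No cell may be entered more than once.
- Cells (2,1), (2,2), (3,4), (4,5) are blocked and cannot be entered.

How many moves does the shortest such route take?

The Manhattan distance from (2,4) to (4,3) is |2−4| + |4−3| = 3, so at least 3 moves are needed.
A route of 3 moves achieves this: (2,4) → (2,3) → (3,3) → (4,3).
Since 3 matches the lower bound, it is optimal.

3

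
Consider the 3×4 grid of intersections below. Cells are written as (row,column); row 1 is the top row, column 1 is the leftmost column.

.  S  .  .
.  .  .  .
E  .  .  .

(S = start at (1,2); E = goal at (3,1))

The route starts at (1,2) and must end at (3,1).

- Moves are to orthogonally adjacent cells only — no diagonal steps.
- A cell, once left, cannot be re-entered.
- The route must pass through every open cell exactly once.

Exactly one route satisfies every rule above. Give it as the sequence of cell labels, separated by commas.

(1,2), (1,1), (2,1), (2,2), (2,3), (1,3), (1,4), (2,4), (3,4), (3,3), (3,2), (3,1)

Need to visit all 12 open cells exactly once, starting at (1,2) and ending at (3,1).
Cell (1,4) has only two open neighbours ((2,4) and (1,3)), so the path must pass straight through it: one of those is the cell it's entered from and the other is where it exits.
Route from (1,2): left 1 to (1,1), down 1 to (2,1), right 2 to (2,3), up 1 to (1,3), right 1 to (1,4), down 2 to (3,4), left 3 to (3,1) — 11 moves in all.
Check: all 12 open cells covered.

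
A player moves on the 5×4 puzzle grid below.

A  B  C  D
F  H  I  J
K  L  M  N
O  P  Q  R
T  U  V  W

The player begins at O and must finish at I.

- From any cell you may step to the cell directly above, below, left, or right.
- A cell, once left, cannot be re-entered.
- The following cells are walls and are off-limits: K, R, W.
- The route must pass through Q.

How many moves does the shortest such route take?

Any route passes through Q somewhere between O and I. Summing Manhattan distances along the two legs (O → Q → I) gives a lower bound of 2 + 2 = 4 moves.
A route of 4 moves achieves this: O → P → Q → M → I.
Since 4 matches the lower bound, it is optimal.

4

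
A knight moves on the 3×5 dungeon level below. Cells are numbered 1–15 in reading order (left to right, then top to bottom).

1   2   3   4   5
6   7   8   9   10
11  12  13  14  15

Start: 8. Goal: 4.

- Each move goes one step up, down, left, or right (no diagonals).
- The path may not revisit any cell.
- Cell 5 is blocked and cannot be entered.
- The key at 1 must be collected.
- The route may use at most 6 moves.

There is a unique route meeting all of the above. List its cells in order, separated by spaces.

8 7 6 1 2 3 4

Any route must reach 1 and still end at 4 within 6 moves, so the order of the required stops is forced.
Route from 8: 2× left (reaching 6), up to 1, 3× right (reaching 4) — 6 moves in all.
Check: all required cells visited; 6 ≤ 6 moves.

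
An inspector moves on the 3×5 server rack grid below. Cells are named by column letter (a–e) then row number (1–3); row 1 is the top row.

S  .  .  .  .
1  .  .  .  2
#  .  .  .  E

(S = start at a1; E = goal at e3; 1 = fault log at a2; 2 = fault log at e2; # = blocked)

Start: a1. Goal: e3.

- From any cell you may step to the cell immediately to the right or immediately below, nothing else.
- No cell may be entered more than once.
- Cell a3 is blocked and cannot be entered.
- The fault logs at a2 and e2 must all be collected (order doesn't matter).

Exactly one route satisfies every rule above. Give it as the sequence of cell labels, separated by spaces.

Moves only go right or down, so the column and row indices never decrease.
Route from a1: down to a2, 4× right (reaching e2), down to e3 — 6 moves in all.
Check: all required cells visited.

a1 a2 b2 c2 d2 e2 e3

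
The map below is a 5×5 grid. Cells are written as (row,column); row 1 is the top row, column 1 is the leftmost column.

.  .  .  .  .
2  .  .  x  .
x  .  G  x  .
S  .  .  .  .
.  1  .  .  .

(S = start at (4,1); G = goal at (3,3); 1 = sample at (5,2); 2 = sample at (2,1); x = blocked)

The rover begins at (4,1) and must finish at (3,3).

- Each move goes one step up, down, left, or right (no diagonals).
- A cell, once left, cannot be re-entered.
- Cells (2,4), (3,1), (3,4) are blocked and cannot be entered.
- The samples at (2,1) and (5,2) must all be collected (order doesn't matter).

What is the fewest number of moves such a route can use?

Any route passes through (2,1) and (5,2) in some order between (4,1) and (3,3). Summing Manhattan distances along each leg and taking the cheapest ordering ((4,1) → (5,2) → (2,1) → (3,3)) gives a lower bound of 2 + 4 + 3 = 9 moves.
The shortest route satisfying every rule uses 11 moves: (4,1) → (5,1) → (5,2) → (4,2) → (3,2) → (2,2) → (2,1) → (1,1) → (1,2) → (1,3) → (2,3) → (3,3).
The bound of 9 isn't tight here; checking systematically, no route of length 9 through 10 satisfies every constraint, so 11 is the minimum.

11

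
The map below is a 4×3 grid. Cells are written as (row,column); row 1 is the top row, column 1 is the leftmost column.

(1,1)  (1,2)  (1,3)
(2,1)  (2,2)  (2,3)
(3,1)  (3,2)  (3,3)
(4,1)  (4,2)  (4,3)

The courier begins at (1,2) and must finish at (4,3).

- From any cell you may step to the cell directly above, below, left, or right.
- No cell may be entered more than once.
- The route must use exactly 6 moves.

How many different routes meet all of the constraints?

14

Need simple routes of exactly 6 moves from (1,2) to (4,3) (Manhattan distance 4, so 1 moves are spent on a detour and 1 undoing it).
Branch systematically from the start, pruning whenever the remaining move budget drops below the Manhattan distance to (4,3) or differs from it in parity. Grouping the completions by first move — via (2,2): 5; via (1,1): 6; via (1,3): 3 — and summing: 5 + 6 + 3 = 14.
That gives 14 routes.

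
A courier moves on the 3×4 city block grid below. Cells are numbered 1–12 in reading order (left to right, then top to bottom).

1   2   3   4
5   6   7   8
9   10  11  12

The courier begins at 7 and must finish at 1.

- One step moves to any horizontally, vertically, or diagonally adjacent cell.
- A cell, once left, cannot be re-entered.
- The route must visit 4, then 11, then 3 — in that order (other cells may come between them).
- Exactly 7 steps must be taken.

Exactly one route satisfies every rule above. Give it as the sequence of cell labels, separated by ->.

7 -> 4 -> 8 -> 11 -> 6 -> 3 -> 2 -> 1

The waypoints must appear in the order 4, 11, 3, with no cell reused.
Route from 7: up-right to 4, down to 8, down-left to 11, up-left to 6, up-right to 3, 2× left (reaching 1) — 7 moves in all.
Check: order respected (4 at step 1, 11 at step 3, 3 at step 5); 7 moves as required.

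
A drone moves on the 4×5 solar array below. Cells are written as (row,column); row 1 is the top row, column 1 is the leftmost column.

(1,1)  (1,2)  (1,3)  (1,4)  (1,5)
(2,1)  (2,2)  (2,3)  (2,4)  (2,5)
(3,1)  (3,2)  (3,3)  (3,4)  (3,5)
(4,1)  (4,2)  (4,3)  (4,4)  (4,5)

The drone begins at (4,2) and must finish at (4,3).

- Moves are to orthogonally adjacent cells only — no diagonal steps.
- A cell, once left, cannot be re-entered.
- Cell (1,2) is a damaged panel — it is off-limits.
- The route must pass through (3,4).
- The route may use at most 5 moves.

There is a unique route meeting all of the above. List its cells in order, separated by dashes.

Any route must reach (3,4) and still end at (4,3) within 5 moves, so the order of the required stops is forced.
Route from (4,2): up 1 to (3,2), right 2 to (3,4), down 1 to (4,4), left 1 to (4,3) — 5 moves in all.
Check: all required cells visited; 5 ≤ 5 moves.

(4,2) - (3,2) - (3,3) - (3,4) - (4,4) - (4,3)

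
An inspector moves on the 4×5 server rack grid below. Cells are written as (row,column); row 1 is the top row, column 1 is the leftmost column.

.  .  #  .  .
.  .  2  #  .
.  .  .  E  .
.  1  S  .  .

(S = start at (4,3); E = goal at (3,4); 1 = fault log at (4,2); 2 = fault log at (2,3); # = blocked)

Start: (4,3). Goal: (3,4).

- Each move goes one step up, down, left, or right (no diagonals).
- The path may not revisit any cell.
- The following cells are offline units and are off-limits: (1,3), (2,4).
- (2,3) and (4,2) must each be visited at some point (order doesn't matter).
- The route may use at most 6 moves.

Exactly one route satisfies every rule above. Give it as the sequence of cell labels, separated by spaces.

The budget equals the shortest possible length, so every move has to be on a shortest route through the required cells.
Route from (4,3): left to (4,2), 2× up (reaching (2,2)), right to (2,3), down to (3,3), right to (3,4) — 6 moves in all.
Check: all required cells visited; 6 ≤ 6 moves.

(4,3) (4,2) (3,2) (2,2) (2,3) (3,3) (3,4)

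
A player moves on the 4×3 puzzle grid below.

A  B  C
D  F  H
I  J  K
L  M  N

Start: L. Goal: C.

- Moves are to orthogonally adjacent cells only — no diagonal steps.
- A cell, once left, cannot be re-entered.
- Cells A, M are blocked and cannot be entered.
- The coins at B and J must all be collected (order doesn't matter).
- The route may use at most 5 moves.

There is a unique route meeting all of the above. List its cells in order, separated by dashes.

Any route must reach B and J and still end at C within 5 moves, so the order of the required stops is forced.
Route from L: up to I, right to J, 2× up (reaching B), right to C — 5 moves in all.
Check: all required cells visited; 5 ≤ 5 moves.

L - I - J - F - B - C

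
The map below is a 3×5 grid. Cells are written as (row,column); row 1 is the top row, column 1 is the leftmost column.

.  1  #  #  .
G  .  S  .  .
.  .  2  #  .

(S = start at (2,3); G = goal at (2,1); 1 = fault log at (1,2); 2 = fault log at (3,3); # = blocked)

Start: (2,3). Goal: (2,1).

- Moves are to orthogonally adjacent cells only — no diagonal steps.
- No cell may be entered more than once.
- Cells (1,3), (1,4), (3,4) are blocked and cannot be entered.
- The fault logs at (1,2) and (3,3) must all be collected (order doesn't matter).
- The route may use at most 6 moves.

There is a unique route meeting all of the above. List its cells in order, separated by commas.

(2,3), (3,3), (3,2), (2,2), (1,2), (1,1), (2,1)

The budget equals the shortest possible length, so every move has to be on a shortest route through the required cells.
Route from (2,3): down to (3,3), left to (3,2), 2× up (reaching (1,2)), left to (1,1), down to (2,1) — 6 moves in all.
Check: all required cells visited; 6 ≤ 6 moves.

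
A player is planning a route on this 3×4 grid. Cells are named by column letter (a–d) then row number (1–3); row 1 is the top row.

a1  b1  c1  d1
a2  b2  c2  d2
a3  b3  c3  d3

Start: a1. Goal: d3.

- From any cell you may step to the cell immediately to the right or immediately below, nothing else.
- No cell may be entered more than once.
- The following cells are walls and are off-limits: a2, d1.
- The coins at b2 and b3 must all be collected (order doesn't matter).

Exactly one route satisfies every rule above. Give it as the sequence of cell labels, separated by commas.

a1, b1, b2, b3, c3, d3

Moves only go right or down, so the column and row indices never decrease.
Route from a1: right to b1, 2× down (reaching b3), 2× right (reaching d3) — 5 moves in all.
Check: all required cells visited.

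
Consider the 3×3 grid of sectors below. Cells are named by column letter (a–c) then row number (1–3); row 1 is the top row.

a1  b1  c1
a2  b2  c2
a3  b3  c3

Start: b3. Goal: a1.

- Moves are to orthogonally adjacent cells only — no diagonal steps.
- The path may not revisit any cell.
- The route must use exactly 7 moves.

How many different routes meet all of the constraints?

Need simple routes of exactly 7 moves from b3 to a1 (Manhattan distance 3, so 2 moves are spent on a detour and 2 undoing it).
Enumerating: b3 a3 a2 b2 c2 c1 b1 a1 | b3 c3 c2 c1 b1 b2 a2 a1.
That gives 2 routes.

2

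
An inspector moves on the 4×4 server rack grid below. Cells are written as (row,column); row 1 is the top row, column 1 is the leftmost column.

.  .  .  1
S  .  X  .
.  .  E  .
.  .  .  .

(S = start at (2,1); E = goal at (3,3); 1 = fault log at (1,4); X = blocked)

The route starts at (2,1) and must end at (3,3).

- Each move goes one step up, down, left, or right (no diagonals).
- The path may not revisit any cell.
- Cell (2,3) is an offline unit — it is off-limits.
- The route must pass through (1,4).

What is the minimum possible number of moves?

Any route passes through (1,4) somewhere between (2,1) and (3,3). Summing Manhattan distances along the two legs ((2,1) → (1,4) → (3,3)) gives a lower bound of 4 + 3 = 7 moves.
A route of 7 moves achieves this: (2,1) → (1,1) → (1,2) → (1,3) → (1,4) → (2,4) → (3,4) → (3,3).
Since 7 matches the lower bound, it is optimal.

7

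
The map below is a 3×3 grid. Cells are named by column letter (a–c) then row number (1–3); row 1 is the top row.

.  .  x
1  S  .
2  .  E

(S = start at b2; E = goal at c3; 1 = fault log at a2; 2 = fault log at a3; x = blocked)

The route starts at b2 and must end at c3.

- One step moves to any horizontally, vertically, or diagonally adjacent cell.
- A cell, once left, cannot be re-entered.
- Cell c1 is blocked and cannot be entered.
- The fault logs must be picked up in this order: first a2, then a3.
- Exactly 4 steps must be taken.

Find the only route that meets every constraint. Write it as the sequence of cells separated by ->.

b2 -> a2 -> a3 -> b3 -> c3

The waypoints must appear in the order a2, a3, with no cell reused.
Route from b2: left 1 to a2, down 1 to a3, right 2 to c3 — 4 moves in all.
Check: order respected (1 at step 1, 2 at step 2); 4 moves as required.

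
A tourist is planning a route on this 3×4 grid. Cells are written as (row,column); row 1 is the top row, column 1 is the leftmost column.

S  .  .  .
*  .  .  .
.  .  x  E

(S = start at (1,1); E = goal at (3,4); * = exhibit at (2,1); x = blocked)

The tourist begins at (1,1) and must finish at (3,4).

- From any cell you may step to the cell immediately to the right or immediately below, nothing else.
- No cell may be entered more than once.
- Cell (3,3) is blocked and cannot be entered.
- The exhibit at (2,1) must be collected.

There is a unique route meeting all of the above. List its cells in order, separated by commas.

(1,1), (2,1), (2,2), (2,3), (2,4), (3,4)

Moves only go right or down, so the column and row indices never decrease.
Route from (1,1): down to (2,1), 3× right (reaching (2,4)), down to (3,4) — 5 moves in all.
Check: all required cells visited.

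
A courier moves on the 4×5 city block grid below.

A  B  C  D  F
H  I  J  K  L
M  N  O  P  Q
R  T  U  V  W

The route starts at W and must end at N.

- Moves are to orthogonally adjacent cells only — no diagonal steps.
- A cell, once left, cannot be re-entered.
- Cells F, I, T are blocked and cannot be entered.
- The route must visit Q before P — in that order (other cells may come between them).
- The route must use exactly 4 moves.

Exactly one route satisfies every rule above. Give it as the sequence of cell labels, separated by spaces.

W Q P O N

The waypoints must appear in the order Q, P, with no cell reused.
Route from W: up 1 to Q, left 3 to N — 4 moves in all.
Check: order respected (Q at step 1, P at step 2); 4 moves as required.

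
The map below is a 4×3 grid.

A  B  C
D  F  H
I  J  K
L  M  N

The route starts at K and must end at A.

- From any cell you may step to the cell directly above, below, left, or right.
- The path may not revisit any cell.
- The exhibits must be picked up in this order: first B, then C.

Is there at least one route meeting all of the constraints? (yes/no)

Ignoring the required order, 11 revisit-free routes from K to A pass through all of B and C; the waypoint orders that occur are C → B (11) — never B → C.

no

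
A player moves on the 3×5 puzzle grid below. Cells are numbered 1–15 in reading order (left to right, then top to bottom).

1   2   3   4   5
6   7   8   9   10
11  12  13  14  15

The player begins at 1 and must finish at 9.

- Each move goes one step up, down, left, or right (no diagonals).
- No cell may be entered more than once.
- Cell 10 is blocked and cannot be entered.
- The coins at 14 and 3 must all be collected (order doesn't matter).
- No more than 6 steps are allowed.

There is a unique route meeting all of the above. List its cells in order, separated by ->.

1 -> 2 -> 3 -> 8 -> 13 -> 14 -> 9

The budget equals the shortest possible length, so every move has to be on a shortest route through the required cells.
Route from 1: right 2 to 3, down 2 to 13, right 1 to 14, up 1 to 9 — 6 moves in all.
Check: all required cells visited; 6 ≤ 6 moves.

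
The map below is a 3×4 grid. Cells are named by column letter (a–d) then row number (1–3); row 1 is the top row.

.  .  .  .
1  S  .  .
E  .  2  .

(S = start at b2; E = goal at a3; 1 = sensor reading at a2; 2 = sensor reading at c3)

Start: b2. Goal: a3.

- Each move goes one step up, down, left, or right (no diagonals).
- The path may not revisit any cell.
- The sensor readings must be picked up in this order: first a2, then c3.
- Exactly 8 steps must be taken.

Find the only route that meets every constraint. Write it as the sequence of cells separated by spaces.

b2 a2 a1 b1 c1 c2 c3 b3 a3

The waypoints must appear in the order a2, c3, with no cell reused.
Route from b2: left to a2, up to a1, 2× right (reaching c1), 2× down (reaching c3), 2× left (reaching a3) — 8 moves in all.
Check: order respected (1 at step 1, 2 at step 6); 8 moves as required.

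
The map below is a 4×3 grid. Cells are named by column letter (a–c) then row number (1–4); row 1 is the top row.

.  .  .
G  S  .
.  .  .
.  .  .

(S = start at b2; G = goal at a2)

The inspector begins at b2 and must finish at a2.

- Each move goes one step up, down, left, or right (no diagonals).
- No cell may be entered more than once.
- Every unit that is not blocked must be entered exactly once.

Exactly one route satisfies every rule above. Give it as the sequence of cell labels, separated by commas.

Need to visit all 12 open cells exactly once, starting at b2 and ending at a2.
Route from b2: down 1 to b3, left 1 to a3, down 1 to a4, right 2 to c4, up 3 to c1, left 2 to a1, down 1 to a2 — 11 moves in all.
Check: all 12 open cells covered.

b2, b3, a3, a4, b4, c4, c3, c2, c1, b1, a1, a2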